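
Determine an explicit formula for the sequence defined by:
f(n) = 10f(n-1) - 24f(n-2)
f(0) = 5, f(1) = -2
Characteristic equation: x² - 10x + 24 = 0, which factors as (x - (4))(x - (6)) = 0.
Roots r₁ = 4, r₂ = 6 (distinct).
General solution: f(n) = A·(4)^n + B·(6)^n.
From f(0) = 5: A + B = 5.
From f(1) = -2: 4A + 6B = -2.
Solving: A = 16, B = -11.
So f(n) = 16 \cdot 4^{n} - 11 \cdot 6^{n}.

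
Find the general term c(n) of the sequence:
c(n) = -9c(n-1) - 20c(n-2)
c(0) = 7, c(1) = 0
Characteristic equation: x² + 9x + 20 = 0, which factors as (x - (-4))(x - (-5)) = 0.
Roots r₁ = -4, r₂ = -5 (distinct).
General solution: c(n) = A·(-4)^n + B·(-5)^n.
From c(0) = 7: A + B = 7.
From c(1) = 0: -4A - 5B = 0.
Solving: A = 35, B = -28.
So c(n) = 35 \left(-4\right)^{n} - 28 \left(-5\right)^{n}.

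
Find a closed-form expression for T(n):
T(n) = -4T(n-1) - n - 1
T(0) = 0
First-order linear with linear forcing.
Homogeneous solution: T_h(n) = A·(-4)^n.
Try particular T_p(n) = pn + q. Substituting:
  pn + q = -4(p(n-1) + q) - n - 1.
Matching the n-coefficient: p = -4p - 1 ⇒ p = - \frac{1}{5}.
Matching constants: q = 4p - 4q - 1 ⇒ q = - \frac{9}{25}.
General: T(n) = A·(-4)^n - \frac{n}{5} - \frac{9}{25}.
Apply T(0) = 0: A - \frac{9}{25} = 0 ⇒ A = \frac{9}{25}.
So T(n) = \frac{9 \left(-4\right)^{n}}{25} - \frac{n}{5} - \frac{9}{25}.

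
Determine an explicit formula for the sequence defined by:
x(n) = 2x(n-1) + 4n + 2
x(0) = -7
First-order linear with linear forcing.
Homogeneous solution: x_h(n) = A·(2)^n.
Try particular x_p(n) = pn + q. Substituting:
  pn + q = 2(p(n-1) + q) + 4n + 2.
Matching the n-coefficient: p = 2p + 4 ⇒ p = -4.
Matching constants: q = -2p + 2q + 2 ⇒ q = -10.
General: x(n) = A·(2)^n - 4 n - 10.
Apply x(0) = -7: A - 10 = -7 ⇒ A = 3.
So x(n) = 3 \cdot 2^{n} - 4 n - 10.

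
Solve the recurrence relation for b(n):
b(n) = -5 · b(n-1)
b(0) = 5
Pure geometric recurrence with ratio -5.
By induction b(n) = b(0) · (-5)^n = 5 \left(-5\right)^{n}.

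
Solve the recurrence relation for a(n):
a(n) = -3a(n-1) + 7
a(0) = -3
First-order linear non-homogeneous.
Homogeneous solution: a_h(n) = A·(-3)^n.
Try constant particular solution a_p = K: K = -3K + 7 ⇒ K = \frac{7}{4}.
General: a(n) = A·(-3)^n + \frac{7}{4}.
Apply a(0) = -3: A + \frac{7}{4} = -3 ⇒ A = - \frac{19}{4}.
So a(n) = \frac{7}{4} - \frac{19 \left(-3\right)^{n}}{4}.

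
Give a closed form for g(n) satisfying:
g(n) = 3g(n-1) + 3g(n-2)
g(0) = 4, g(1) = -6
Characteristic equation: x² - 3x - 3 = 0.
Discriminant Δ = (3)² + 4·(3) = 21.
Roots r₁,₂ = (3 ± √21)/2, so r₁ = \frac{3}{2} + \frac{\sqrt{21}}{2}, r₂ = \frac{3}{2} - \frac{\sqrt{21}}{2}.
General solution: g(n) = A·r₁^n + B·r₂^n.
From the initial conditions, A + B = 4 and r₁A + r₂B = -6.
Since r₁ - r₂ = √21: A = (-6 - (4)r₂)/√21 = 2 - \frac{4 \sqrt{21}}{7}, and B = 4 - A = 2 + \frac{4 \sqrt{21}}{7}.
So g(n) = \left(2 - \frac{4 \sqrt{21}}{7}\right)\left(\frac{3}{2} + \frac{\sqrt{21}}{2}\right)^n + \left(2 + \frac{4 \sqrt{21}}{7}\right)\left(\frac{3}{2} - \frac{\sqrt{21}}{2}\right)^n.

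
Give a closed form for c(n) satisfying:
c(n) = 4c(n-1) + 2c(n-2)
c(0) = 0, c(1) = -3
Characteristic equation: x² - 4x - 2 = 0.
Discriminant Δ = (4)² + 4·(2) = 24.
Roots r₁,₂ = (4 ± √24)/2, so r₁ = 2 + \sqrt{6}, r₂ = 2 - \sqrt{6}.
General solution: c(n) = A·r₁^n + B·r₂^n.
From the initial conditions, A + B = 0 and r₁A + r₂B = -3.
Since r₁ - r₂ = √24: A = (-3 - (0)r₂)/√24 = - \frac{\sqrt{6}}{4}, and B = 0 - A = \frac{\sqrt{6}}{4}.
So c(n) = \left(- \frac{\sqrt{6}}{4}\right)\left(2 + \sqrt{6}\right)^n + \left(\frac{\sqrt{6}}{4}\right)\left(2 - \sqrt{6}\right)^n.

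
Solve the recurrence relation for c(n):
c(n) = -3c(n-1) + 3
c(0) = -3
First-order linear non-homogeneous.
Homogeneous solution: c_h(n) = A·(-3)^n.
Try constant particular solution c_p = K: K = -3K + 3 ⇒ K = \frac{3}{4}.
General: c(n) = A·(-3)^n + \frac{3}{4}.
Apply c(0) = -3: A + \frac{3}{4} = -3 ⇒ A = - \frac{15}{4}.
So c(n) = \frac{3}{4} - \frac{15 \left(-3\right)^{n}}{4}.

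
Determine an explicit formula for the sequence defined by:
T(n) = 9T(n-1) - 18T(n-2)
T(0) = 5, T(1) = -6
Characteristic equation: x² - 9x + 18 = 0, which factors as (x - (3))(x - (6)) = 0.
Roots r₁ = 3, r₂ = 6 (distinct).
General solution: T(n) = A·(3)^n + B·(6)^n.
From T(0) = 5: A + B = 5.
From T(1) = -6: 3A + 6B = -6.
Solving: A = 12, B = -7.
So T(n) = 12 \cdot 3^{n} - 7 \cdot 6^{n}.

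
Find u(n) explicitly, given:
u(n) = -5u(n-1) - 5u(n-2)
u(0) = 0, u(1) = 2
Characteristic equation: x² + 5x + 5 = 0.
Discriminant Δ = (-5)² + 4·(-5) = 5.
Roots r₁,₂ = (-5 ± √5)/2, so r₁ = - \frac{5}{2} + \frac{\sqrt{5}}{2}, r₂ = - \frac{5}{2} - \frac{\sqrt{5}}{2}.
General solution: u(n) = A·r₁^n + B·r₂^n.
From the initial conditions, A + B = 0 and r₁A + r₂B = 2.
Since r₁ - r₂ = √5: A = (2 - (0)r₂)/√5 = \frac{2 \sqrt{5}}{5}, and B = 0 - A = - \frac{2 \sqrt{5}}{5}.
So u(n) = \left(\frac{2 \sqrt{5}}{5}\right)\left(- \frac{5}{2} + \frac{\sqrt{5}}{2}\right)^n + \left(- \frac{2 \sqrt{5}}{5}\right)\left(- \frac{5}{2} - \frac{\sqrt{5}}{2}\right)^n.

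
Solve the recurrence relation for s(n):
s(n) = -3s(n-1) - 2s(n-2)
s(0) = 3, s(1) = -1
Characteristic equation: x² + 3x + 2 = 0, which factors as (x - (-1))(x - (-2)) = 0.
Roots r₁ = -1, r₂ = -2 (distinct).
General solution: s(n) = A·(-1)^n + B·(-2)^n.
From s(0) = 3: A + B = 3.
From s(1) = -1: -A - 2B = -1.
Solving: A = 5, B = -2.
So s(n) = 5 \left(-1\right)^{n} - 2 \left(-2\right)^{n}.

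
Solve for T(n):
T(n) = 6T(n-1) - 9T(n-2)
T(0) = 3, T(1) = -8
Characteristic equation: x² - 6x + 9 = 0, which is (x - (3))².
Repeated root r = 3.
General solution: T(n) = (A + Bn)·(3)^n.
From T(0) = 3: A = 3.
From T(1) = -8: (A + B)·(3) = -8 ⇒ B = - \frac{17}{3}.
So T(n) = \left(3 - \frac{17 n}{3}\right) \cdot (3)^n.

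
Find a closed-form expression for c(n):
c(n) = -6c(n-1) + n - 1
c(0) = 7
First-order linear with linear forcing.
Homogeneous solution: c_h(n) = A·(-6)^n.
Try particular c_p(n) = pn + q. Substituting:
  pn + q = -6(p(n-1) + q) + n - 1.
Matching the n-coefficient: p = -6p + 1 ⇒ p = \frac{1}{7}.
Matching constants: q = 6p - 6q - 1 ⇒ q = - \frac{1}{49}.
General: c(n) = A·(-6)^n + \frac{n}{7} - \frac{1}{49}.
Apply c(0) = 7: A - \frac{1}{49} = 7 ⇒ A = \frac{344}{49}.
So c(n) = \frac{344 \left(-6\right)^{n}}{49} + \frac{n}{7} - \frac{1}{49}.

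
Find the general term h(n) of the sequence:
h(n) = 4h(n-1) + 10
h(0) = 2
First-order linear non-homogeneous.
Homogeneous solution: h_h(n) = A·(4)^n.
Try constant particular solution h_p = K: K = 4K + 10 ⇒ K = - \frac{10}{3}.
General: h(n) = A·(4)^n - \frac{10}{3}.
Apply h(0) = 2: A - \frac{10}{3} = 2 ⇒ A = \frac{16}{3}.
So h(n) = \frac{16 \cdot 4^{n}}{3} - \frac{10}{3}.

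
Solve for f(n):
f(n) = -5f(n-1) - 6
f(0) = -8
First-order linear non-homogeneous.
Homogeneous solution: f_h(n) = A·(-5)^n.
Try constant particular solution f_p = K: K = -5K - 6 ⇒ K = -1.
General: f(n) = A·(-5)^n - 1.
Apply f(0) = -8: A - 1 = -8 ⇒ A = -7.
So f(n) = - 7 \left(-5\right)^{n} - 1.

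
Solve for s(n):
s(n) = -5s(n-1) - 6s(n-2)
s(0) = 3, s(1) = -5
Characteristic equation: x² + 5x + 6 = 0, which factors as (x - (-2))(x - (-3)) = 0.
Roots r₁ = -2, r₂ = -3 (distinct).
General solution: s(n) = A·(-2)^n + B·(-3)^n.
From s(0) = 3: A + B = 3.
From s(1) = -5: -2A - 3B = -5.
Solving: A = 4, B = -1.
So s(n) = 4 \left(-2\right)^{n} - \left(-3\right)^{n}.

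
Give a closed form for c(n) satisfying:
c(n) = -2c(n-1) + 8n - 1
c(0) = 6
First-order linear with linear forcing.
Homogeneous solution: c_h(n) = A·(-2)^n.
Try particular c_p(n) = pn + q. Substituting:
  pn + q = -2(p(n-1) + q) + 8n - 1.
Matching the n-coefficient: p = -2p + 8 ⇒ p = \frac{8}{3}.
Matching constants: q = 2p - 2q - 1 ⇒ q = \frac{13}{9}.
General: c(n) = A·(-2)^n + \frac{8 n}{3} + \frac{13}{9}.
Apply c(0) = 6: A + \frac{13}{9} = 6 ⇒ A = \frac{41}{9}.
So c(n) = \frac{41 \left(-2\right)^{n}}{9} + \frac{8 n}{3} + \frac{13}{9}.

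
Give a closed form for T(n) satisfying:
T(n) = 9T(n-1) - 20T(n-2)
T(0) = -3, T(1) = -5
Characteristic equation: x² - 9x + 20 = 0, which factors as (x - (4))(x - (5)) = 0.
Roots r₁ = 4, r₂ = 5 (distinct).
General solution: T(n) = A·(4)^n + B·(5)^n.
From T(0) = -3: A + B = -3.
From T(1) = -5: 4A + 5B = -5.
Solving: A = -10, B = 7.
So T(n) = - 10 \cdot 4^{n} + 7 \cdot 5^{n}.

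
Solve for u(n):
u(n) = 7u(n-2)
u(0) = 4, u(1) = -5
Characteristic equation: x² - 7 = 0.
Discriminant Δ = (0)² + 4·(7) = 28.
Roots r₁,₂ = (0 ± √28)/2, so r₁ = \sqrt{7}, r₂ = - \sqrt{7}.
General solution: u(n) = A·r₁^n + B·r₂^n.
From the initial conditions, A + B = 4 and r₁A + r₂B = -5.
Since r₁ - r₂ = √28: A = (-5 - (4)r₂)/√28 = 2 - \frac{5 \sqrt{7}}{14}, and B = 4 - A = \frac{5 \sqrt{7}}{14} + 2.
So u(n) = \left(2 - \frac{5 \sqrt{7}}{14}\right)\left(\sqrt{7}\right)^n + \left(\frac{5 \sqrt{7}}{14} + 2\right)\left(- \sqrt{7}\right)^n.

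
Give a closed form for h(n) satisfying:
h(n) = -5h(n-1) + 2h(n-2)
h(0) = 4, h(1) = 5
Characteristic equation: x² + 5x - 2 = 0.
Discriminant Δ = (-5)² + 4·(2) = 33.
Roots r₁,₂ = (-5 ± √33)/2, so r₁ = - \frac{5}{2} + \frac{\sqrt{33}}{2}, r₂ = - \frac{\sqrt{33}}{2} - \frac{5}{2}.
General solution: h(n) = A·r₁^n + B·r₂^n.
From the initial conditions, A + B = 4 and r₁A + r₂B = 5.
Since r₁ - r₂ = √33: A = (5 - (4)r₂)/√33 = 2 + \frac{5 \sqrt{33}}{11}, and B = 4 - A = 2 - \frac{5 \sqrt{33}}{11}.
So h(n) = \left(2 + \frac{5 \sqrt{33}}{11}\right)\left(- \frac{5}{2} + \frac{\sqrt{33}}{2}\right)^n + \left(2 - \frac{5 \sqrt{33}}{11}\right)\left(- \frac{\sqrt{33}}{2} - \frac{5}{2}\right)^n.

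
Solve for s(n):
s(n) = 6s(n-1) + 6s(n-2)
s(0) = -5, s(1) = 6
Characteristic equation: x² - 6x - 6 = 0.
Discriminant Δ = (6)² + 4·(6) = 60.
Roots r₁,₂ = (6 ± √60)/2, so r₁ = 3 + \sqrt{15}, r₂ = 3 - \sqrt{15}.
General solution: s(n) = A·r₁^n + B·r₂^n.
From the initial conditions, A + B = -5 and r₁A + r₂B = 6.
Since r₁ - r₂ = √60: A = (6 - (-5)r₂)/√60 = - \frac{5}{2} + \frac{7 \sqrt{15}}{10}, and B = -5 - A = - \frac{7 \sqrt{15}}{10} - \frac{5}{2}.
So s(n) = \left(- \frac{5}{2} + \frac{7 \sqrt{15}}{10}\right)\left(3 + \sqrt{15}\right)^n + \left(- \frac{7 \sqrt{15}}{10} - \frac{5}{2}\right)\left(3 - \sqrt{15}\right)^n.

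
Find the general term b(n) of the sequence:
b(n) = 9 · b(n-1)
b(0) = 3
Pure geometric recurrence with ratio 9.
By induction b(n) = b(0) · (9)^n = 3 \cdot 9^{n}.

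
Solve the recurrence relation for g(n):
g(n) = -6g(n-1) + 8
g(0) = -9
First-order linear non-homogeneous.
Homogeneous solution: g_h(n) = A·(-6)^n.
Try constant particular solution g_p = K: K = -6K + 8 ⇒ K = \frac{8}{7}.
General: g(n) = A·(-6)^n + \frac{8}{7}.
Apply g(0) = -9: A + \frac{8}{7} = -9 ⇒ A = - \frac{71}{7}.
So g(n) = \frac{8}{7} - \frac{71 \left(-6\right)^{n}}{7}.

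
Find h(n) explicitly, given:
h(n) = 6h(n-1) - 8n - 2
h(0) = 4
First-order linear with linear forcing.
Homogeneous solution: h_h(n) = A·(6)^n.
Try particular h_p(n) = pn + q. Substituting:
  pn + q = 6(p(n-1) + q) - 8n - 2.
Matching the n-coefficient: p = 6p - 8 ⇒ p = \frac{8}{5}.
Matching constants: q = -6p + 6q - 2 ⇒ q = \frac{58}{25}.
General: h(n) = A·(6)^n + \frac{8 n}{5} + \frac{58}{25}.
Apply h(0) = 4: A + \frac{58}{25} = 4 ⇒ A = \frac{42}{25}.
So h(n) = \frac{42 \cdot 6^{n}}{25} + \frac{8 n}{5} + \frac{58}{25}.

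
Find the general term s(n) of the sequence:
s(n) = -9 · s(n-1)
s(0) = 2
Pure geometric recurrence with ratio -9.
By induction s(n) = s(0) · (-9)^n = 2 \left(-9\right)^{n}.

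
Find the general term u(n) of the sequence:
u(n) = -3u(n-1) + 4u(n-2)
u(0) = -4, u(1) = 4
Characteristic equation: x² + 3x - 4 = 0, which factors as (x - (-4))(x - (1)) = 0.
Roots r₁ = -4, r₂ = 1 (distinct).
General solution: u(n) = A·(-4)^n + B·(1)^n.
From u(0) = -4: A + B = -4.
From u(1) = 4: -4A + B = 4.
Solving: A = - \frac{8}{5}, B = - \frac{12}{5}.
So u(n) = - \frac{8 \left(-4\right)^{n}}{5} - \frac{12}{5}.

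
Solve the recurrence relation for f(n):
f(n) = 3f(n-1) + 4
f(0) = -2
First-order linear non-homogeneous.
Homogeneous solution: f_h(n) = A·(3)^n.
Try constant particular solution f_p = K: K = 3K + 4 ⇒ K = -2.
General: f(n) = A·(3)^n - 2.
Apply f(0) = -2: A - 2 = -2 ⇒ A = 0.
So f(n) = -2.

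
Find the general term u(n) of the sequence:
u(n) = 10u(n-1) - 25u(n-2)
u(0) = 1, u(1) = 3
Characteristic equation: x² - 10x + 25 = 0, which is (x - (5))².
Repeated root r = 5.
General solution: u(n) = (A + Bn)·(5)^n.
From u(0) = 1: A = 1.
From u(1) = 3: (A + B)·(5) = 3 ⇒ B = - \frac{2}{5}.
So u(n) = \left(1 - \frac{2 n}{5}\right) \cdot (5)^n.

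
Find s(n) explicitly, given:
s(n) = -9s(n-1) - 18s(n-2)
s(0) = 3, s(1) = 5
Characteristic equation: x² + 9x + 18 = 0, which factors as (x - (-3))(x - (-6)) = 0.
Roots r₁ = -3, r₂ = -6 (distinct).
General solution: s(n) = A·(-3)^n + B·(-6)^n.
From s(0) = 3: A + B = 3.
From s(1) = 5: -3A - 6B = 5.
Solving: A = \frac{23}{3}, B = - \frac{14}{3}.
So s(n) = \frac{23 \left(-3\right)^{n}}{3} - \frac{14 \left(-6\right)^{n}}{3}.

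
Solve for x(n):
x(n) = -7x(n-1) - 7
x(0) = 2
First-order linear non-homogeneous.
Homogeneous solution: x_h(n) = A·(-7)^n.
Try constant particular solution x_p = K: K = -7K - 7 ⇒ K = - \frac{7}{8}.
General: x(n) = A·(-7)^n - \frac{7}{8}.
Apply x(0) = 2: A - \frac{7}{8} = 2 ⇒ A = \frac{23}{8}.
So x(n) = \frac{23 \left(-7\right)^{n}}{8} - \frac{7}{8}.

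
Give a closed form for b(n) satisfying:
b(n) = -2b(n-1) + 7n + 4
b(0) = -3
First-order linear with linear forcing.
Homogeneous solution: b_h(n) = A·(-2)^n.
Try particular b_p(n) = pn + q. Substituting:
  pn + q = -2(p(n-1) + q) + 7n + 4.
Matching the n-coefficient: p = -2p + 7 ⇒ p = \frac{7}{3}.
Matching constants: q = 2p - 2q + 4 ⇒ q = \frac{26}{9}.
General: b(n) = A·(-2)^n + \frac{7 n}{3} + \frac{26}{9}.
Apply b(0) = -3: A + \frac{26}{9} = -3 ⇒ A = - \frac{53}{9}.
So b(n) = - \frac{53 \left(-2\right)^{n}}{9} + \frac{7 n}{3} + \frac{26}{9}.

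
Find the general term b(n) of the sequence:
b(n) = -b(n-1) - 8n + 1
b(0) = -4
First-order linear with linear forcing.
Homogeneous solution: b_h(n) = A·(-1)^n.
Try particular b_p(n) = pn + q. Substituting:
  pn + q = -(p(n-1) + q) - 8n + 1.
Matching the n-coefficient: p = -p - 8 ⇒ p = -4.
Matching constants: q = p - q + 1 ⇒ q = - \frac{3}{2}.
General: b(n) = A·(-1)^n - 4 n - \frac{3}{2}.
Apply b(0) = -4: A - \frac{3}{2} = -4 ⇒ A = - \frac{5}{2}.
So b(n) = - \frac{5 \left(-1\right)^{n}}{2} - 4 n - \frac{3}{2}.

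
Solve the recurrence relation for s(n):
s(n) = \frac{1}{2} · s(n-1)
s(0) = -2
Pure geometric recurrence with ratio \frac{1}{2}.
By induction s(n) = s(0) · (\frac{1}{2})^n = - 2 \cdot 2^{- n}.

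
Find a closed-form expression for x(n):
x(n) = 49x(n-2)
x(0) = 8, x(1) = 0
Characteristic equation: x² - 49 = 0, which factors as (x - (7))(x - (-7)) = 0.
Roots r₁ = 7, r₂ = -7 (distinct).
General solution: x(n) = A·(7)^n + B·(-7)^n.
From x(0) = 8: A + B = 8.
From x(1) = 0: 7A - 7B = 0.
Solving: A = 4, B = 4.
So x(n) = 4 \left(-7\right)^{n} + 4 \cdot 7^{n}.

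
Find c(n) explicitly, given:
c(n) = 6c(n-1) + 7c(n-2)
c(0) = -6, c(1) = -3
Characteristic equation: x² - 6x - 7 = 0, which factors as (x - (7))(x - (-1)) = 0.
Roots r₁ = 7, r₂ = -1 (distinct).
General solution: c(n) = A·(7)^n + B·(-1)^n.
From c(0) = -6: A + B = -6.
From c(1) = -3: 7A - B = -3.
Solving: A = - \frac{9}{8}, B = - \frac{39}{8}.
So c(n) = - \frac{39 \left(-1\right)^{n}}{8} - \frac{9 \cdot 7^{n}}{8}.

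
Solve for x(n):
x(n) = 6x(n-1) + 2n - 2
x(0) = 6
First-order linear with linear forcing.
Homogeneous solution: x_h(n) = A·(6)^n.
Try particular x_p(n) = pn + q. Substituting:
  pn + q = 6(p(n-1) + q) + 2n - 2.
Matching the n-coefficient: p = 6p + 2 ⇒ p = - \frac{2}{5}.
Matching constants: q = -6p + 6q - 2 ⇒ q = - \frac{2}{25}.
General: x(n) = A·(6)^n - \frac{2 n}{5} - \frac{2}{25}.
Apply x(0) = 6: A - \frac{2}{25} = 6 ⇒ A = \frac{152}{25}.
So x(n) = \frac{152 \cdot 6^{n}}{25} - \frac{2 n}{5} - \frac{2}{25}.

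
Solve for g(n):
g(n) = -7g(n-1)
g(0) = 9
This is a homogeneous first-order recurrence with ratio -7.
By induction g(n) = g(0) · (-7)^n = 9 \left(-7\right)^{n}.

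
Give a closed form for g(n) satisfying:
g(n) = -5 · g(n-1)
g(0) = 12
Pure geometric recurrence with ratio -5.
By induction g(n) = g(0) · (-5)^n = 12 \left(-5\right)^{n}.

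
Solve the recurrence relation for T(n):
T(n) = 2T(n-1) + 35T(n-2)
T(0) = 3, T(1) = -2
Characteristic equation: x² - 2x - 35 = 0, which factors as (x - (-5))(x - (7)) = 0.
Roots r₁ = -5, r₂ = 7 (distinct).
General solution: T(n) = A·(-5)^n + B·(7)^n.
From T(0) = 3: A + B = 3.
From T(1) = -2: -5A + 7B = -2.
Solving: A = \frac{23}{12}, B = \frac{13}{12}.
So T(n) = \frac{23 \left(-5\right)^{n}}{12} + \frac{13 \cdot 7^{n}}{12}.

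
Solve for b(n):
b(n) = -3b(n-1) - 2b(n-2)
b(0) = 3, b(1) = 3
Characteristic equation: x² + 3x + 2 = 0, which factors as (x - (-1))(x - (-2)) = 0.
Roots r₁ = -1, r₂ = -2 (distinct).
General solution: b(n) = A·(-1)^n + B·(-2)^n.
From b(0) = 3: A + B = 3.
From b(1) = 3: -A - 2B = 3.
Solving: A = 9, B = -6.
So b(n) = 9 \left(-1\right)^{n} - 6 \left(-2\right)^{n}.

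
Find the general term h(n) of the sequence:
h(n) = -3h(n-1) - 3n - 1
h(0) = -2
First-order linear with linear forcing.
Homogeneous solution: h_h(n) = A·(-3)^n.
Try particular h_p(n) = pn + q. Substituting:
  pn + q = -3(p(n-1) + q) - 3n - 1.
Matching the n-coefficient: p = -3p - 3 ⇒ p = - \frac{3}{4}.
Matching constants: q = 3p - 3q - 1 ⇒ q = - \frac{13}{16}.
General: h(n) = A·(-3)^n - \frac{3 n}{4} - \frac{13}{16}.
Apply h(0) = -2: A - \frac{13}{16} = -2 ⇒ A = - \frac{19}{16}.
So h(n) = - \frac{19 \left(-3\right)^{n}}{16} - \frac{3 n}{4} - \frac{13}{16}.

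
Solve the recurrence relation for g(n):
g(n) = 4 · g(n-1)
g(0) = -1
Pure geometric recurrence with ratio 4.
By induction g(n) = g(0) · (4)^n = - 4^{n}.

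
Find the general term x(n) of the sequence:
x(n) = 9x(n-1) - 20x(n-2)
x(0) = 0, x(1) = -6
Characteristic equation: x² - 9x + 20 = 0, which factors as (x - (5))(x - (4)) = 0.
Roots r₁ = 5, r₂ = 4 (distinct).
General solution: x(n) = A·(5)^n + B·(4)^n.
From x(0) = 0: A + B = 0.
From x(1) = -6: 5A + 4B = -6.
Solving: A = -6, B = 6.
So x(n) = 6 \cdot 4^{n} - 6 \cdot 5^{n}.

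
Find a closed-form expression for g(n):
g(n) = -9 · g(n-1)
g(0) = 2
Pure geometric recurrence with ratio -9.
By induction g(n) = g(0) · (-9)^n = 2 \left(-9\right)^{n}.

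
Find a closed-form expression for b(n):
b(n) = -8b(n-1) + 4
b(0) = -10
First-order linear non-homogeneous.
Homogeneous solution: b_h(n) = A·(-8)^n.
Try constant particular solution b_p = K: K = -8K + 4 ⇒ K = \frac{4}{9}.
General: b(n) = A·(-8)^n + \frac{4}{9}.
Apply b(0) = -10: A + \frac{4}{9} = -10 ⇒ A = - \frac{94}{9}.
So b(n) = \frac{4}{9} - \frac{94 \left(-8\right)^{n}}{9}.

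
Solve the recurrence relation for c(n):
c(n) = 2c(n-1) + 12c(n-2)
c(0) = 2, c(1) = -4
Characteristic equation: x² - 2x - 12 = 0.
Discriminant Δ = (2)² + 4·(12) = 52.
Roots r₁,₂ = (2 ± √52)/2, so r₁ = 1 + \sqrt{13}, r₂ = 1 - \sqrt{13}.
General solution: c(n) = A·r₁^n + B·r₂^n.
From the initial conditions, A + B = 2 and r₁A + r₂B = -4.
Since r₁ - r₂ = √52: A = (-4 - (2)r₂)/√52 = 1 - \frac{3 \sqrt{13}}{13}, and B = 2 - A = \frac{3 \sqrt{13}}{13} + 1.
So c(n) = \left(1 - \frac{3 \sqrt{13}}{13}\right)\left(1 + \sqrt{13}\right)^n + \left(\frac{3 \sqrt{13}}{13} + 1\right)\left(1 - \sqrt{13}\right)^n.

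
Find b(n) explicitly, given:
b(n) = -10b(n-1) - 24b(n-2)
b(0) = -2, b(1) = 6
Characteristic equation: x² + 10x + 24 = 0, which factors as (x - (-4))(x - (-6)) = 0.
Roots r₁ = -4, r₂ = -6 (distinct).
General solution: b(n) = A·(-4)^n + B·(-6)^n.
From b(0) = -2: A + B = -2.
From b(1) = 6: -4A - 6B = 6.
Solving: A = -3, B = 1.
So b(n) = - 3 \left(-4\right)^{n} + \left(-6\right)^{n}.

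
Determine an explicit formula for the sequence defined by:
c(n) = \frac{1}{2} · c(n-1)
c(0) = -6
Pure geometric recurrence with ratio \frac{1}{2}.
By induction c(n) = c(0) · (\frac{1}{2})^n = - 6 \cdot 2^{- n}.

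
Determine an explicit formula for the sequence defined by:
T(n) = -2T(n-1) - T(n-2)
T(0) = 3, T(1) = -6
Characteristic equation: x² + 2x + 1 = 0, which is (x - (-1))².
Repeated root r = -1.
General solution: T(n) = (A + Bn)·(-1)^n.
From T(0) = 3: A = 3.
From T(1) = -6: (A + B)·(-1) = -6 ⇒ B = 3.
So T(n) = \left(3 n + 3\right) \cdot (-1)^n.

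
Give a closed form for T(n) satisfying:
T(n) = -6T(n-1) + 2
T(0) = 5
First-order linear non-homogeneous.
Homogeneous solution: T_h(n) = A·(-6)^n.
Try constant particular solution T_p = K: K = -6K + 2 ⇒ K = \frac{2}{7}.
General: T(n) = A·(-6)^n + \frac{2}{7}.
Apply T(0) = 5: A + \frac{2}{7} = 5 ⇒ A = \frac{33}{7}.
So T(n) = \frac{33 \left(-6\right)^{n}}{7} + \frac{2}{7}.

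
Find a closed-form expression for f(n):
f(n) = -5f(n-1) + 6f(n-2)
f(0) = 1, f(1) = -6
Characteristic equation: x² + 5x - 6 = 0, which factors as (x - (-6))(x - (1)) = 0.
Roots r₁ = -6, r₂ = 1 (distinct).
General solution: f(n) = A·(-6)^n + B·(1)^n.
From f(0) = 1: A + B = 1.
From f(1) = -6: -6A + B = -6.
Solving: A = 1, B = 0.
So f(n) = \left(-6\right)^{n}.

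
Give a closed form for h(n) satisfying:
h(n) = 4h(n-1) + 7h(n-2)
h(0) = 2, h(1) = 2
Characteristic equation: x² - 4x - 7 = 0.
Discriminant Δ = (4)² + 4·(7) = 44.
Roots r₁,₂ = (4 ± √44)/2, so r₁ = 2 + \sqrt{11}, r₂ = 2 - \sqrt{11}.
General solution: h(n) = A·r₁^n + B·r₂^n.
From the initial conditions, A + B = 2 and r₁A + r₂B = 2.
Since r₁ - r₂ = √44: A = (2 - (2)r₂)/√44 = 1 - \frac{\sqrt{11}}{11}, and B = 2 - A = \frac{\sqrt{11}}{11} + 1.
So h(n) = \left(1 - \frac{\sqrt{11}}{11}\right)\left(2 + \sqrt{11}\right)^n + \left(\frac{\sqrt{11}}{11} + 1\right)\left(2 - \sqrt{11}\right)^n.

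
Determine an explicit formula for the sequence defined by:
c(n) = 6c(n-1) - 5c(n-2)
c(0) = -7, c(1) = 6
Characteristic equation: x² - 6x + 5 = 0, which factors as (x - (1))(x - (5)) = 0.
Roots r₁ = 1, r₂ = 5 (distinct).
General solution: c(n) = A·(1)^n + B·(5)^n.
From c(0) = -7: A + B = -7.
From c(1) = 6: A + 5B = 6.
Solving: A = - \frac{41}{4}, B = \frac{13}{4}.
So c(n) = \frac{13 \cdot 5^{n}}{4} - \frac{41}{4}.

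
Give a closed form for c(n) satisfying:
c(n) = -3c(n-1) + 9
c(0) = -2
First-order linear non-homogeneous.
Homogeneous solution: c_h(n) = A·(-3)^n.
Try constant particular solution c_p = K: K = -3K + 9 ⇒ K = \frac{9}{4}.
General: c(n) = A·(-3)^n + \frac{9}{4}.
Apply c(0) = -2: A + \frac{9}{4} = -2 ⇒ A = - \frac{17}{4}.
So c(n) = \frac{9}{4} - \frac{17 \left(-3\right)^{n}}{4}.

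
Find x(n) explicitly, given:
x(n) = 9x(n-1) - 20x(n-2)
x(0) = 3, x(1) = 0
Characteristic equation: x² - 9x + 20 = 0, which factors as (x - (4))(x - (5)) = 0.
Roots r₁ = 4, r₂ = 5 (distinct).
General solution: x(n) = A·(4)^n + B·(5)^n.
From x(0) = 3: A + B = 3.
From x(1) = 0: 4A + 5B = 0.
Solving: A = 15, B = -12.
So x(n) = 15 \cdot 4^{n} - 12 \cdot 5^{n}.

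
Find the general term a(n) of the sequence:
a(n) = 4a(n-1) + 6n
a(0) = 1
First-order linear with linear forcing.
Homogeneous solution: a_h(n) = A·(4)^n.
Try particular a_p(n) = pn + q. Substituting:
  pn + q = 4(p(n-1) + q) + 6n.
Matching the n-coefficient: p = 4p + 6 ⇒ p = -2.
Matching constants: q = -4p + 4q ⇒ q = - \frac{8}{3}.
General: a(n) = A·(4)^n - 2 n - \frac{8}{3}.
Apply a(0) = 1: A - \frac{8}{3} = 1 ⇒ A = \frac{11}{3}.
So a(n) = \frac{11 \cdot 4^{n}}{3} - 2 n - \frac{8}{3}.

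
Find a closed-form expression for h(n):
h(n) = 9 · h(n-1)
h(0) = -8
Pure geometric recurrence with ratio 9.
By induction h(n) = h(0) · (9)^n = - 8 \cdot 9^{n}.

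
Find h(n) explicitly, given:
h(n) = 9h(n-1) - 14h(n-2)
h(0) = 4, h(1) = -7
Characteristic equation: x² - 9x + 14 = 0, which factors as (x - (7))(x - (2)) = 0.
Roots r₁ = 7, r₂ = 2 (distinct).
General solution: h(n) = A·(7)^n + B·(2)^n.
From h(0) = 4: A + B = 4.
From h(1) = -7: 7A + 2B = -7.
Solving: A = -3, B = 7.
So h(n) = 7 \cdot 2^{n} - 3 \cdot 7^{n}.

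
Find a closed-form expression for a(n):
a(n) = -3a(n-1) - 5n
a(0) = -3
First-order linear with linear forcing.
Homogeneous solution: a_h(n) = A·(-3)^n.
Try particular a_p(n) = pn + q. Substituting:
  pn + q = -3(p(n-1) + q) - 5n.
Matching the n-coefficient: p = -3p - 5 ⇒ p = - \frac{5}{4}.
Matching constants: q = 3p - 3q ⇒ q = - \frac{15}{16}.
General: a(n) = A·(-3)^n - \frac{5 n}{4} - \frac{15}{16}.
Apply a(0) = -3: A - \frac{15}{16} = -3 ⇒ A = - \frac{33}{16}.
So a(n) = - \frac{33 \left(-3\right)^{n}}{16} - \frac{5 n}{4} - \frac{15}{16}.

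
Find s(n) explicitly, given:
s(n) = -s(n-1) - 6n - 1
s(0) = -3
First-order linear with linear forcing.
Homogeneous solution: s_h(n) = A·(-1)^n.
Try particular s_p(n) = pn + q. Substituting:
  pn + q = -(p(n-1) + q) - 6n - 1.
Matching the n-coefficient: p = -p - 6 ⇒ p = -3.
Matching constants: q = p - q - 1 ⇒ q = -2.
General: s(n) = A·(-1)^n - 3 n - 2.
Apply s(0) = -3: A - 2 = -3 ⇒ A = -1.
So s(n) = - \left(-1\right)^{n} - 3 n - 2.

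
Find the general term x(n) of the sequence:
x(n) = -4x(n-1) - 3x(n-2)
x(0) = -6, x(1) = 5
Characteristic equation: x² + 4x + 3 = 0, which factors as (x - (-3))(x - (-1)) = 0.
Roots r₁ = -3, r₂ = -1 (distinct).
General solution: x(n) = A·(-3)^n + B·(-1)^n.
From x(0) = -6: A + B = -6.
From x(1) = 5: -3A - B = 5.
Solving: A = \frac{1}{2}, B = - \frac{13}{2}.
So x(n) = - \frac{13 \left(-1\right)^{n}}{2} + \frac{\left(-3\right)^{n}}{2}.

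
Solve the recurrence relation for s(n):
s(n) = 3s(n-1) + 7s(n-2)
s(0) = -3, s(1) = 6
Characteristic equation: x² - 3x - 7 = 0.
Discriminant Δ = (3)² + 4·(7) = 37.
Roots r₁,₂ = (3 ± √37)/2, so r₁ = \frac{3}{2} + \frac{\sqrt{37}}{2}, r₂ = \frac{3}{2} - \frac{\sqrt{37}}{2}.
General solution: s(n) = A·r₁^n + B·r₂^n.
From the initial conditions, A + B = -3 and r₁A + r₂B = 6.
Since r₁ - r₂ = √37: A = (6 - (-3)r₂)/√37 = - \frac{3}{2} + \frac{21 \sqrt{37}}{74}, and B = -3 - A = - \frac{21 \sqrt{37}}{74} - \frac{3}{2}.
So s(n) = \left(- \frac{3}{2} + \frac{21 \sqrt{37}}{74}\right)\left(\frac{3}{2} + \frac{\sqrt{37}}{2}\right)^n + \left(- \frac{21 \sqrt{37}}{74} - \frac{3}{2}\right)\left(\frac{3}{2} - \frac{\sqrt{37}}{2}\right)^n.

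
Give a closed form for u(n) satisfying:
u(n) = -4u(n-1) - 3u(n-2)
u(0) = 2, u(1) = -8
Characteristic equation: x² + 4x + 3 = 0, which factors as (x - (-1))(x - (-3)) = 0.
Roots r₁ = -1, r₂ = -3 (distinct).
General solution: u(n) = A·(-1)^n + B·(-3)^n.
From u(0) = 2: A + B = 2.
From u(1) = -8: -A - 3B = -8.
Solving: A = -1, B = 3.
So u(n) = - \left(-1\right)^{n} + 3 \left(-3\right)^{n}.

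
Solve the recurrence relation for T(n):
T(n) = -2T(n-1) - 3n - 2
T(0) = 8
First-order linear with linear forcing.
Homogeneous solution: T_h(n) = A·(-2)^n.
Try particular T_p(n) = pn + q. Substituting:
  pn + q = -2(p(n-1) + q) - 3n - 2.
Matching the n-coefficient: p = -2p - 3 ⇒ p = -1.
Matching constants: q = 2p - 2q - 2 ⇒ q = - \frac{4}{3}.
General: T(n) = A·(-2)^n - n - \frac{4}{3}.
Apply T(0) = 8: A - \frac{4}{3} = 8 ⇒ A = \frac{28}{3}.
So T(n) = \frac{28 \left(-2\right)^{n}}{3} - n - \frac{4}{3}.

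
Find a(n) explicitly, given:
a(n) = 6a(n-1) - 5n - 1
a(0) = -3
First-order linear with linear forcing.
Homogeneous solution: a_h(n) = A·(6)^n.
Try particular a_p(n) = pn + q. Substituting:
  pn + q = 6(p(n-1) + q) - 5n - 1.
Matching the n-coefficient: p = 6p - 5 ⇒ p = 1.
Matching constants: q = -6p + 6q - 1 ⇒ q = \frac{7}{5}.
General: a(n) = A·(6)^n + n + \frac{7}{5}.
Apply a(0) = -3: A + \frac{7}{5} = -3 ⇒ A = - \frac{22}{5}.
So a(n) = - \frac{22 \cdot 6^{n}}{5} + n + \frac{7}{5}.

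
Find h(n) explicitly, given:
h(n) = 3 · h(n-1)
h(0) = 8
Pure geometric recurrence with ratio 3.
By induction h(n) = h(0) · (3)^n = 8 \cdot 3^{n}.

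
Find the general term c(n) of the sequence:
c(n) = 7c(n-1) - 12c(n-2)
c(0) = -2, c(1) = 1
Characteristic equation: x² - 7x + 12 = 0, which factors as (x - (4))(x - (3)) = 0.
Roots r₁ = 4, r₂ = 3 (distinct).
General solution: c(n) = A·(4)^n + B·(3)^n.
From c(0) = -2: A + B = -2.
From c(1) = 1: 4A + 3B = 1.
Solving: A = 7, B = -9.
So c(n) = - 9 \cdot 3^{n} + 7 \cdot 4^{n}.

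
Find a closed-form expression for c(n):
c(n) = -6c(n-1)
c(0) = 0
This is a homogeneous first-order recurrence with ratio -6.
By induction c(n) = c(0) · (-6)^n = 0.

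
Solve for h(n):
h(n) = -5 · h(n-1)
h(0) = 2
Pure geometric recurrence with ratio -5.
By induction h(n) = h(0) · (-5)^n = 2 \left(-5\right)^{n}.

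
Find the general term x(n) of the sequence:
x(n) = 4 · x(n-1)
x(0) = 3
Pure geometric recurrence with ratio 4.
By induction x(n) = x(0) · (4)^n = 3 \cdot 4^{n}.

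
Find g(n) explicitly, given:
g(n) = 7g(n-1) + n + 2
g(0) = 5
First-order linear with linear forcing.
Homogeneous solution: g_h(n) = A·(7)^n.
Try particular g_p(n) = pn + q. Substituting:
  pn + q = 7(p(n-1) + q) + n + 2.
Matching the n-coefficient: p = 7p + 1 ⇒ p = - \frac{1}{6}.
Matching constants: q = -7p + 7q + 2 ⇒ q = - \frac{19}{36}.
General: g(n) = A·(7)^n - \frac{n}{6} - \frac{19}{36}.
Apply g(0) = 5: A - \frac{19}{36} = 5 ⇒ A = \frac{199}{36}.
So g(n) = \frac{199 \cdot 7^{n}}{36} - \frac{n}{6} - \frac{19}{36}.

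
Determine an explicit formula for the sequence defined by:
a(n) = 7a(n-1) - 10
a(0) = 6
First-order linear non-homogeneous.
Homogeneous solution: a_h(n) = A·(7)^n.
Try constant particular solution a_p = K: K = 7K - 10 ⇒ K = \frac{5}{3}.
General: a(n) = A·(7)^n + \frac{5}{3}.
Apply a(0) = 6: A + \frac{5}{3} = 6 ⇒ A = \frac{13}{3}.
So a(n) = \frac{13 \cdot 7^{n}}{3} + \frac{5}{3}.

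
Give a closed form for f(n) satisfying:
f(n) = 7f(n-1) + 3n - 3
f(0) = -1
First-order linear with linear forcing.
Homogeneous solution: f_h(n) = A·(7)^n.
Try particular f_p(n) = pn + q. Substituting:
  pn + q = 7(p(n-1) + q) + 3n - 3.
Matching the n-coefficient: p = 7p + 3 ⇒ p = - \frac{1}{2}.
Matching constants: q = -7p + 7q - 3 ⇒ q = - \frac{1}{12}.
General: f(n) = A·(7)^n - \frac{n}{2} - \frac{1}{12}.
Apply f(0) = -1: A - \frac{1}{12} = -1 ⇒ A = - \frac{11}{12}.
So f(n) = - \frac{11 \cdot 7^{n}}{12} - \frac{n}{2} - \frac{1}{12}.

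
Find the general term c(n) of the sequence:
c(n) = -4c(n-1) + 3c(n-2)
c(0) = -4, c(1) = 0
Characteristic equation: x² + 4x - 3 = 0.
Discriminant Δ = (-4)² + 4·(3) = 28.
Roots r₁,₂ = (-4 ± √28)/2, so r₁ = -2 + \sqrt{7}, r₂ = - \sqrt{7} - 2.
General solution: c(n) = A·r₁^n + B·r₂^n.
From the initial conditions, A + B = -4 and r₁A + r₂B = 0.
Since r₁ - r₂ = √28: A = (0 - (-4)r₂)/√28 = -2 - \frac{4 \sqrt{7}}{7}, and B = -4 - A = -2 + \frac{4 \sqrt{7}}{7}.
So c(n) = \left(-2 - \frac{4 \sqrt{7}}{7}\right)\left(-2 + \sqrt{7}\right)^n + \left(-2 + \frac{4 \sqrt{7}}{7}\right)\left(- \sqrt{7} - 2\right)^n.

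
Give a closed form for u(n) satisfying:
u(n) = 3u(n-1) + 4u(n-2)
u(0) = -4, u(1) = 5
Characteristic equation: x² - 3x - 4 = 0, which factors as (x - (-1))(x - (4)) = 0.
Roots r₁ = -1, r₂ = 4 (distinct).
General solution: u(n) = A·(-1)^n + B·(4)^n.
From u(0) = -4: A + B = -4.
From u(1) = 5: -A + 4B = 5.
Solving: A = - \frac{21}{5}, B = \frac{1}{5}.
So u(n) = - \frac{21 \left(-1\right)^{n}}{5} + \frac{4^{n}}{5}.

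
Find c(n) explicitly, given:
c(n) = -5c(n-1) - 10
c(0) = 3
First-order linear non-homogeneous.
Homogeneous solution: c_h(n) = A·(-5)^n.
Try constant particular solution c_p = K: K = -5K - 10 ⇒ K = - \frac{5}{3}.
General: c(n) = A·(-5)^n - \frac{5}{3}.
Apply c(0) = 3: A - \frac{5}{3} = 3 ⇒ A = \frac{14}{3}.
So c(n) = \frac{14 \left(-5\right)^{n}}{3} - \frac{5}{3}.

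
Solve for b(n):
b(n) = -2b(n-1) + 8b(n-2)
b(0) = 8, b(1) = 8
Characteristic equation: x² + 2x - 8 = 0, which factors as (x - (2))(x - (-4)) = 0.
Roots r₁ = 2, r₂ = -4 (distinct).
General solution: b(n) = A·(2)^n + B·(-4)^n.
From b(0) = 8: A + B = 8.
From b(1) = 8: 2A - 4B = 8.
Solving: A = \frac{20}{3}, B = \frac{4}{3}.
So b(n) = \frac{4 \left(-4\right)^{n}}{3} + \frac{20 \cdot 2^{n}}{3}.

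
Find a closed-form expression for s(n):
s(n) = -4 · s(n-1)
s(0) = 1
Pure geometric recurrence with ratio -4.
By induction s(n) = s(0) · (-4)^n = \left(-4\right)^{n}.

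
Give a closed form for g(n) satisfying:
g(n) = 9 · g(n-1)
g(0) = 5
Pure geometric recurrence with ratio 9.
By induction g(n) = g(0) · (9)^n = 5 \cdot 9^{n}.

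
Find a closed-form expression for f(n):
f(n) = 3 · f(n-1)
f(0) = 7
Pure geometric recurrence with ratio 3.
By induction f(n) = f(0) · (3)^n = 7 \cdot 3^{n}.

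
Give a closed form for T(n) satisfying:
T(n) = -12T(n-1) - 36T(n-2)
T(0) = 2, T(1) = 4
Characteristic equation: x² + 12x + 36 = 0, which is (x - (-6))².
Repeated root r = -6.
General solution: T(n) = (A + Bn)·(-6)^n.
From T(0) = 2: A = 2.
From T(1) = 4: (A + B)·(-6) = 4 ⇒ B = - \frac{8}{3}.
So T(n) = \left(2 - \frac{8 n}{3}\right) \cdot (-6)^n.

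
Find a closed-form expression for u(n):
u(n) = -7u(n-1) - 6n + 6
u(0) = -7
First-order linear with linear forcing.
Homogeneous solution: u_h(n) = A·(-7)^n.
Try particular u_p(n) = pn + q. Substituting:
  pn + q = -7(p(n-1) + q) - 6n + 6.
Matching the n-coefficient: p = -7p - 6 ⇒ p = - \frac{3}{4}.
Matching constants: q = 7p - 7q + 6 ⇒ q = \frac{3}{32}.
General: u(n) = A·(-7)^n - \frac{3 n}{4} + \frac{3}{32}.
Apply u(0) = -7: A + \frac{3}{32} = -7 ⇒ A = - \frac{227}{32}.
So u(n) = - \frac{227 \left(-7\right)^{n}}{32} - \frac{3 n}{4} + \frac{3}{32}.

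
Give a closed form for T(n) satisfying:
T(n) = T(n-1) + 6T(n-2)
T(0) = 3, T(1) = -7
Characteristic equation: x² - x - 6 = 0, which factors as (x - (-2))(x - (3)) = 0.
Roots r₁ = -2, r₂ = 3 (distinct).
General solution: T(n) = A·(-2)^n + B·(3)^n.
From T(0) = 3: A + B = 3.
From T(1) = -7: -2A + 3B = -7.
Solving: A = \frac{16}{5}, B = - \frac{1}{5}.
So T(n) = \frac{16 \left(-2\right)^{n}}{5} - \frac{3^{n}}{5}.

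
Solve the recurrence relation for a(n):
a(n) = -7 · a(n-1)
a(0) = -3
Pure geometric recurrence with ratio -7.
By induction a(n) = a(0) · (-7)^n = - 3 \left(-7\right)^{n}.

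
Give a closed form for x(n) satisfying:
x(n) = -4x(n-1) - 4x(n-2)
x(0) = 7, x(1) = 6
Characteristic equation: x² + 4x + 4 = 0, which is (x - (-2))².
Repeated root r = -2.
General solution: x(n) = (A + Bn)·(-2)^n.
From x(0) = 7: A = 7.
From x(1) = 6: (A + B)·(-2) = 6 ⇒ B = -10.
So x(n) = \left(7 - 10 n\right) \cdot (-2)^n.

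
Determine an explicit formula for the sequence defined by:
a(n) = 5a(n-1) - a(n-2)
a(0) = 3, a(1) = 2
Characteristic equation: x² - 5x + 1 = 0.
Discriminant Δ = (5)² + 4·(-1) = 21.
Roots r₁,₂ = (5 ± √21)/2, so r₁ = \frac{\sqrt{21}}{2} + \frac{5}{2}, r₂ = \frac{5}{2} - \frac{\sqrt{21}}{2}.
General solution: a(n) = A·r₁^n + B·r₂^n.
From the initial conditions, A + B = 3 and r₁A + r₂B = 2.
Since r₁ - r₂ = √21: A = (2 - (3)r₂)/√21 = \frac{3}{2} - \frac{11 \sqrt{21}}{42}, and B = 3 - A = \frac{11 \sqrt{21}}{42} + \frac{3}{2}.
So a(n) = \left(\frac{3}{2} - \frac{11 \sqrt{21}}{42}\right)\left(\frac{\sqrt{21}}{2} + \frac{5}{2}\right)^n + \left(\frac{11 \sqrt{21}}{42} + \frac{3}{2}\right)\left(\frac{5}{2} - \frac{\sqrt{21}}{2}\right)^n.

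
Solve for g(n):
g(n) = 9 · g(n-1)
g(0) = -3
Pure geometric recurrence with ratio 9.
By induction g(n) = g(0) · (9)^n = - 3 \cdot 9^{n}.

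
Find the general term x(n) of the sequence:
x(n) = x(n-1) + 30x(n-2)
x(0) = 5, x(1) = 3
Characteristic equation: x² - x - 30 = 0, which factors as (x - (6))(x - (-5)) = 0.
Roots r₁ = 6, r₂ = -5 (distinct).
General solution: x(n) = A·(6)^n + B·(-5)^n.
From x(0) = 5: A + B = 5.
From x(1) = 3: 6A - 5B = 3.
Solving: A = \frac{28}{11}, B = \frac{27}{11}.
So x(n) = \frac{27 \left(-5\right)^{n}}{11} + \frac{28 \cdot 6^{n}}{11}.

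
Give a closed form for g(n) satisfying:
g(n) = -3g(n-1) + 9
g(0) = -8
First-order linear non-homogeneous.
Homogeneous solution: g_h(n) = A·(-3)^n.
Try constant particular solution g_p = K: K = -3K + 9 ⇒ K = \frac{9}{4}.
General: g(n) = A·(-3)^n + \frac{9}{4}.
Apply g(0) = -8: A + \frac{9}{4} = -8 ⇒ A = - \frac{41}{4}.
So g(n) = \frac{9}{4} - \frac{41 \left(-3\right)^{n}}{4}.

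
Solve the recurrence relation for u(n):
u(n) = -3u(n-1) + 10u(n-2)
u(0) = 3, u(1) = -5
Characteristic equation: x² + 3x - 10 = 0, which factors as (x - (2))(x - (-5)) = 0.
Roots r₁ = 2, r₂ = -5 (distinct).
General solution: u(n) = A·(2)^n + B·(-5)^n.
From u(0) = 3: A + B = 3.
From u(1) = -5: 2A - 5B = -5.
Solving: A = \frac{10}{7}, B = \frac{11}{7}.
So u(n) = \frac{11 \left(-5\right)^{n}}{7} + \frac{10 \cdot 2^{n}}{7}.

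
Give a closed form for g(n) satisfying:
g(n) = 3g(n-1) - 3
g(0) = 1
First-order linear non-homogeneous.
Homogeneous solution: g_h(n) = A·(3)^n.
Try constant particular solution g_p = K: K = 3K - 3 ⇒ K = \frac{3}{2}.
General: g(n) = A·(3)^n + \frac{3}{2}.
Apply g(0) = 1: A + \frac{3}{2} = 1 ⇒ A = - \frac{1}{2}.
So g(n) = \frac{3}{2} - \frac{3^{n}}{2}.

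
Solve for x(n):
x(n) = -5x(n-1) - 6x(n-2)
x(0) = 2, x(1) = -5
Characteristic equation: x² + 5x + 6 = 0, which factors as (x - (-3))(x - (-2)) = 0.
Roots r₁ = -3, r₂ = -2 (distinct).
General solution: x(n) = A·(-3)^n + B·(-2)^n.
From x(0) = 2: A + B = 2.
From x(1) = -5: -3A - 2B = -5.
Solving: A = 1, B = 1.
So x(n) = \left(-2\right)^{n} + \left(-3\right)^{n}.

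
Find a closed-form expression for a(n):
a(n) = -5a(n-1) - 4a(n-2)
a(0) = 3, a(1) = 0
Characteristic equation: x² + 5x + 4 = 0, which factors as (x - (-1))(x - (-4)) = 0.
Roots r₁ = -1, r₂ = -4 (distinct).
General solution: a(n) = A·(-1)^n + B·(-4)^n.
From a(0) = 3: A + B = 3.
From a(1) = 0: -A - 4B = 0.
Solving: A = 4, B = -1.
So a(n) = 4 \left(-1\right)^{n} - \left(-4\right)^{n}.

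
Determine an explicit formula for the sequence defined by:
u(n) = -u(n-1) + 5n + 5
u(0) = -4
First-order linear with linear forcing.
Homogeneous solution: u_h(n) = A·(-1)^n.
Try particular u_p(n) = pn + q. Substituting:
  pn + q = -(p(n-1) + q) + 5n + 5.
Matching the n-coefficient: p = -p + 5 ⇒ p = \frac{5}{2}.
Matching constants: q = p - q + 5 ⇒ q = \frac{15}{4}.
General: u(n) = A·(-1)^n + \frac{5 n}{2} + \frac{15}{4}.
Apply u(0) = -4: A + \frac{15}{4} = -4 ⇒ A = - \frac{31}{4}.
So u(n) = - \frac{31 \left(-1\right)^{n}}{4} + \frac{5 n}{2} + \frac{15}{4}.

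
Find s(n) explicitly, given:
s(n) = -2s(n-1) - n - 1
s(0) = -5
First-order linear with linear forcing.
Homogeneous solution: s_h(n) = A·(-2)^n.
Try particular s_p(n) = pn + q. Substituting:
  pn + q = -2(p(n-1) + q) - n - 1.
Matching the n-coefficient: p = -2p - 1 ⇒ p = - \frac{1}{3}.
Matching constants: q = 2p - 2q - 1 ⇒ q = - \frac{5}{9}.
General: s(n) = A·(-2)^n - \frac{n}{3} - \frac{5}{9}.
Apply s(0) = -5: A - \frac{5}{9} = -5 ⇒ A = - \frac{40}{9}.
So s(n) = - \frac{40 \left(-2\right)^{n}}{9} - \frac{n}{3} - \frac{5}{9}.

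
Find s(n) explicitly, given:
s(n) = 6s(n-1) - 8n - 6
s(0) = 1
First-order linear with linear forcing.
Homogeneous solution: s_h(n) = A·(6)^n.
Try particular s_p(n) = pn + q. Substituting:
  pn + q = 6(p(n-1) + q) - 8n - 6.
Matching the n-coefficient: p = 6p - 8 ⇒ p = \frac{8}{5}.
Matching constants: q = -6p + 6q - 6 ⇒ q = \frac{78}{25}.
General: s(n) = A·(6)^n + \frac{8 n}{5} + \frac{78}{25}.
Apply s(0) = 1: A + \frac{78}{25} = 1 ⇒ A = - \frac{53}{25}.
So s(n) = - \frac{53 \cdot 6^{n}}{25} + \frac{8 n}{5} + \frac{78}{25}.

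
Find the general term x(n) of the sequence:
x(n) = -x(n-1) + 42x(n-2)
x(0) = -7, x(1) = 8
Characteristic equation: x² + x - 42 = 0, which factors as (x - (-7))(x - (6)) = 0.
Roots r₁ = -7, r₂ = 6 (distinct).
General solution: x(n) = A·(-7)^n + B·(6)^n.
From x(0) = -7: A + B = -7.
From x(1) = 8: -7A + 6B = 8.
Solving: A = - \frac{50}{13}, B = - \frac{41}{13}.
So x(n) = - \frac{50 \left(-7\right)^{n}}{13} - \frac{41 \cdot 6^{n}}{13}.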